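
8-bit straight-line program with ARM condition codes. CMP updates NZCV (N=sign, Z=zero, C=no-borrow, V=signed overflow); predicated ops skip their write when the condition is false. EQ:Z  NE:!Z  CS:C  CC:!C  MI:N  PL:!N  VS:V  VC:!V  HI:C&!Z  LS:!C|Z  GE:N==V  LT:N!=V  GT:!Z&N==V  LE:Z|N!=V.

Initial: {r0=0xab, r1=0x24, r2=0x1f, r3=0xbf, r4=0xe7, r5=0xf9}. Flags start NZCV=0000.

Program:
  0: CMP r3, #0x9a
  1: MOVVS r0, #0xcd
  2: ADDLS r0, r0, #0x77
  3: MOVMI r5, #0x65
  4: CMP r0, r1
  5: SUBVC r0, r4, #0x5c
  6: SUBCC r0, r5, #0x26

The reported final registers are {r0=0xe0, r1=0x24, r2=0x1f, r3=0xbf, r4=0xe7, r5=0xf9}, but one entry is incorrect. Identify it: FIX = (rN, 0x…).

FIX = (r0, 0x8b)

0: ✓ CMP  NZCV=0010
1: · MOVVS
2: · ADDLS
3: · MOVMI
4: ✓ CMP  NZCV=1010
5: ✓ SUBVC  r0←0x8b
6: · SUBCC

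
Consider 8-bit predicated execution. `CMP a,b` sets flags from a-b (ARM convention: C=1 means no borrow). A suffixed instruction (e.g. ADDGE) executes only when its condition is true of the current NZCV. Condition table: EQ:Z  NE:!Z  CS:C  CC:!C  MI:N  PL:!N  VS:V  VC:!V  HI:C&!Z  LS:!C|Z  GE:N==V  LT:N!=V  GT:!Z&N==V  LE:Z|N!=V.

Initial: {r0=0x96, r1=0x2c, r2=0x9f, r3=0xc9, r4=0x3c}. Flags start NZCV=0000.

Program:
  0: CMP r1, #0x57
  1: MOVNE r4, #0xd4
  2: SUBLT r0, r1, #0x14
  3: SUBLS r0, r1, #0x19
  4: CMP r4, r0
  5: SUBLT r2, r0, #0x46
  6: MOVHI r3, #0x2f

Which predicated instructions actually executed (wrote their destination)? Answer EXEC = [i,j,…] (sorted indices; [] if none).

0: ✓ CMP  NZCV=1000
1: ✓ MOVNE  r4←0xd4
2: ✓ SUBLT  r0←0x18
3: ✓ SUBLS  r0←0x13
4: ✓ CMP  NZCV=1010
5: ✓ SUBLT  r2←0xcd
6: ✓ MOVHI  r3←0x2f

EXEC = [1,2,3,5,6]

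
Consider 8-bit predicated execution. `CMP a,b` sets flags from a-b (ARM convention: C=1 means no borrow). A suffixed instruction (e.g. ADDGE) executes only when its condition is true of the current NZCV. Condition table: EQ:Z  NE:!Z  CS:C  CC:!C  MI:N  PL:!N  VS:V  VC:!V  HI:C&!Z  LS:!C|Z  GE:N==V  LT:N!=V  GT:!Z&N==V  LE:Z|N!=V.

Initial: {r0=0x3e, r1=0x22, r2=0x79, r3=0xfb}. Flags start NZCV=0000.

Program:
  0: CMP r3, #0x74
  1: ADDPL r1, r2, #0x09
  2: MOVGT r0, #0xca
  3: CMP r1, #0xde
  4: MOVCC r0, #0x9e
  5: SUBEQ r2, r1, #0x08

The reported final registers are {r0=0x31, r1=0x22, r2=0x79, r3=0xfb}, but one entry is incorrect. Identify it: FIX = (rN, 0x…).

FIX = (r0, 0x9e)

0: ✓ CMP  NZCV=1010
1: · ADDPL
2: · MOVGT
3: ✓ CMP  NZCV=0000
4: ✓ MOVCC  r0←0x9e
5: · SUBEQ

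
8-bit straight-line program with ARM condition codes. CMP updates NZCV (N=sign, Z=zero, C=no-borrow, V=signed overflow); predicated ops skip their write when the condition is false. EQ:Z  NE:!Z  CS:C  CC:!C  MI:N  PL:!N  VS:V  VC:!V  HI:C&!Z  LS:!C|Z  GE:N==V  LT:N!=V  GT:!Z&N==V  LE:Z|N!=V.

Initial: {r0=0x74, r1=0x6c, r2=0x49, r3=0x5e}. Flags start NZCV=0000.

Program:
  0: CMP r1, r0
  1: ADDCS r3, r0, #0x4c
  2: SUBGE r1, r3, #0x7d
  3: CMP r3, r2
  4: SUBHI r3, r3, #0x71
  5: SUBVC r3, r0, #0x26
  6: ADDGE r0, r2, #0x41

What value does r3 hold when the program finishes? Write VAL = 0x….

VAL = 0x4e

[0] flags=1000 → (cmp)
[1] flags=1000 CS?F → skip
[2] flags=1000 GE?F → skip
[3] flags=0010 → (cmp)
[4] flags=0010 HI?T → r3=0xed
[5] flags=0010 VC?T → r3=0x4e
[6] flags=0010 GE?T → r0=0x8a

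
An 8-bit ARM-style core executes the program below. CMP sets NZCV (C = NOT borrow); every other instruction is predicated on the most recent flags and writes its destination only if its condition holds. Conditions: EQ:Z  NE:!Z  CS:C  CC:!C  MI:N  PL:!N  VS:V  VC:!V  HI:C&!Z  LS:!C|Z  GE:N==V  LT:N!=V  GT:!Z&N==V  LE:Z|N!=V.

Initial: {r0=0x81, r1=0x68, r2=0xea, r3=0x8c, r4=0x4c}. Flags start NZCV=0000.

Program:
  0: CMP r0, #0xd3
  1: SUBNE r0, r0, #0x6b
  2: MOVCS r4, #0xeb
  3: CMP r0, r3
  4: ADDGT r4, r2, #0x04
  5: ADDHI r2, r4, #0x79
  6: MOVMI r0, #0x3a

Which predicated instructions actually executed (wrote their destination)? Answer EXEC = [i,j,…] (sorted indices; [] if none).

0: ✓ CMP  NZCV=1000
1: ✓ SUBNE  r0←0x16
2: · MOVCS
3: ✓ CMP  NZCV=1001
4: ✓ ADDGT  r4←0xee
5: · ADDHI
6: ✓ MOVMI  r0←0x3a

EXEC = [1,4,6]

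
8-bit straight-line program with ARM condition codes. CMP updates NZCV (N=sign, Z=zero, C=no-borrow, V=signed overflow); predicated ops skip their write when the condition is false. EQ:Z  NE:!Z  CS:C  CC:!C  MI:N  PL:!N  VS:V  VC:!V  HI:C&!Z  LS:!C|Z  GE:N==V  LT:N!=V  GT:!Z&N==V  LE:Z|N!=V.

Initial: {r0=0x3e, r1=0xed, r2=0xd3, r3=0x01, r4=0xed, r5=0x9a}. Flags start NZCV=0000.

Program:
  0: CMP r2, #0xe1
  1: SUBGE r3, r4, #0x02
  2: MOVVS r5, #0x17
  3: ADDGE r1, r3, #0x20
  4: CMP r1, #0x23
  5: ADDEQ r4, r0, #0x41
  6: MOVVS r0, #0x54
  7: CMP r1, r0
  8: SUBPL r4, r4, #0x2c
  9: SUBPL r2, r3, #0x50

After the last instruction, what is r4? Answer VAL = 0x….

0: ✓ CMP  NZCV=1000
1: · SUBGE
2: · MOVVS
3: · ADDGE
4: ✓ CMP  NZCV=1010
5: · ADDEQ
6: · MOVVS
7: ✓ CMP  NZCV=1010
8: · SUBPL
9: · SUBPL

VAL = 0xed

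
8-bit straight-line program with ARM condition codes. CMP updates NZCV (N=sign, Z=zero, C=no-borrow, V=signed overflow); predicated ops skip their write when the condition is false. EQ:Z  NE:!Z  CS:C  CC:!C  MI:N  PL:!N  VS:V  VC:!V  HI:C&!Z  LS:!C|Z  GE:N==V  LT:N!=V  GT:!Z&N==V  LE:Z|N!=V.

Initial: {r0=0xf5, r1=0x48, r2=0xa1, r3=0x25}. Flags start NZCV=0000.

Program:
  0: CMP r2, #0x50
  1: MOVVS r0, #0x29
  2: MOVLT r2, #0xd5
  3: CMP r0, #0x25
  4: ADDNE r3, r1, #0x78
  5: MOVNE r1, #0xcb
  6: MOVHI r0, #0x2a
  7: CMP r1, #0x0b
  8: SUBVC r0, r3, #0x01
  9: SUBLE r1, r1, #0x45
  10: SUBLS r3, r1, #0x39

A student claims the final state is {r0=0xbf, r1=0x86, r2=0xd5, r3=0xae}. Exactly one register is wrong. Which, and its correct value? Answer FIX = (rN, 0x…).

[0] flags=0011 → (cmp)
[1] flags=0011 VS?T → r0=0x29
[2] flags=0011 LT?T → r2=0xd5
[3] flags=0010 → (cmp)
[4] flags=0010 NE?T → r3=0xc0
[5] flags=0010 NE?T → r1=0xcb
[6] flags=0010 HI?T → r0=0x2a
[7] flags=1010 → (cmp)
[8] flags=1010 VC?T → r0=0xbf
[9] flags=1010 LE?T → r1=0x86
[10] flags=1010 LS?F → skip

FIX = (r3, 0xc0)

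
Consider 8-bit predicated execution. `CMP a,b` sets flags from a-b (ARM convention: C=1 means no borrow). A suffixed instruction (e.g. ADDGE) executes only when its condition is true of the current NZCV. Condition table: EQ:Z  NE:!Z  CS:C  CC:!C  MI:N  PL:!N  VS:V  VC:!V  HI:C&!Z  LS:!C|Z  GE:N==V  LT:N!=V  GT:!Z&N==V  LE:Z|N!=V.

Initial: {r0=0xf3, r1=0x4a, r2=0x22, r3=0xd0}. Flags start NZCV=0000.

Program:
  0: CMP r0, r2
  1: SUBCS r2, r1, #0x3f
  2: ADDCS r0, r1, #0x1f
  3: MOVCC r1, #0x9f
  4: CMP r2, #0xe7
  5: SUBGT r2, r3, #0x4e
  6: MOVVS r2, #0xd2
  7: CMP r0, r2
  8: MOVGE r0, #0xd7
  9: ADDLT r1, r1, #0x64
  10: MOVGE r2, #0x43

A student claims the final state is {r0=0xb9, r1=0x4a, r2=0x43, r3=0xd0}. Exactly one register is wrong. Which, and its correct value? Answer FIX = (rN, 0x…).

FIX = (r0, 0xd7)

[0] flags=1010 → (cmp)
[1] flags=1010 CS?T → r2=0x0b
[2] flags=1010 CS?T → r0=0x69
[3] flags=1010 CC?F → skip
[4] flags=0000 → (cmp)
[5] flags=0000 GT?T → r2=0x82
[6] flags=0000 VS?F → skip
[7] flags=1001 → (cmp)
[8] flags=1001 GE?T → r0=0xd7
[9] flags=1001 LT?F → skip
[10] flags=1001 GE?T → r2=0x43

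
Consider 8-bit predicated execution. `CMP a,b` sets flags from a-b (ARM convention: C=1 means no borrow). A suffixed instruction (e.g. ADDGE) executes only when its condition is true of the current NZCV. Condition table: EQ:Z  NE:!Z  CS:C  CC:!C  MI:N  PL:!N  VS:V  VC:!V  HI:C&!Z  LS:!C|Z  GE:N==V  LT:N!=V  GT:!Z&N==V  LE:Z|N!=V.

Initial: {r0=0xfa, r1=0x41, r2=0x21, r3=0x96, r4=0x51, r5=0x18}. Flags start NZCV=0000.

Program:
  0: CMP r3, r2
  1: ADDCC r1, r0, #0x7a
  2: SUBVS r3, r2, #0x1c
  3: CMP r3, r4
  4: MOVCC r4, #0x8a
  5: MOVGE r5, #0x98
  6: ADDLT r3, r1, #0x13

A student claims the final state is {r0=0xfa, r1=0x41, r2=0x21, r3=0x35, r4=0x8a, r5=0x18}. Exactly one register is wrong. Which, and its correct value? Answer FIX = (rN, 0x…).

FIX = (r3, 0x54)

0: ✓ CMP  NZCV=0011
1: · ADDCC
2: ✓ SUBVS  r3←0x05
3: ✓ CMP  NZCV=1000
4: ✓ MOVCC  r4←0x8a
5: · MOVGE
6: ✓ ADDLT  r3←0x54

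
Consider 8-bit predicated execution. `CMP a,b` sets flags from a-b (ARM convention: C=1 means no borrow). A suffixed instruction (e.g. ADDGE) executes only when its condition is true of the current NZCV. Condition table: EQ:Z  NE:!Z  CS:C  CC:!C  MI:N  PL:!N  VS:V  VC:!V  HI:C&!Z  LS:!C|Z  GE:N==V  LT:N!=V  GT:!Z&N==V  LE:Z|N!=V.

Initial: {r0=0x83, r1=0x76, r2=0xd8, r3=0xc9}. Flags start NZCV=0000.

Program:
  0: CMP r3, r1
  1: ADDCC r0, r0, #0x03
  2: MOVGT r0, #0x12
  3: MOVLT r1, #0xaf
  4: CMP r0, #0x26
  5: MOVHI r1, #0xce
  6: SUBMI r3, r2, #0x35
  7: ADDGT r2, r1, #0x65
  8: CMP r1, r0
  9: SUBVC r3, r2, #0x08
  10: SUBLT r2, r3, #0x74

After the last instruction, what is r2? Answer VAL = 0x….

0: ✓ CMP  NZCV=0011
1: · ADDCC
2: · MOVGT
3: ✓ MOVLT  r1←0xaf
4: ✓ CMP  NZCV=0011
5: ✓ MOVHI  r1←0xce
6: · SUBMI
7: · ADDGT
8: ✓ CMP  NZCV=0010
9: ✓ SUBVC  r3←0xd0
10: · SUBLT

VAL = 0xd8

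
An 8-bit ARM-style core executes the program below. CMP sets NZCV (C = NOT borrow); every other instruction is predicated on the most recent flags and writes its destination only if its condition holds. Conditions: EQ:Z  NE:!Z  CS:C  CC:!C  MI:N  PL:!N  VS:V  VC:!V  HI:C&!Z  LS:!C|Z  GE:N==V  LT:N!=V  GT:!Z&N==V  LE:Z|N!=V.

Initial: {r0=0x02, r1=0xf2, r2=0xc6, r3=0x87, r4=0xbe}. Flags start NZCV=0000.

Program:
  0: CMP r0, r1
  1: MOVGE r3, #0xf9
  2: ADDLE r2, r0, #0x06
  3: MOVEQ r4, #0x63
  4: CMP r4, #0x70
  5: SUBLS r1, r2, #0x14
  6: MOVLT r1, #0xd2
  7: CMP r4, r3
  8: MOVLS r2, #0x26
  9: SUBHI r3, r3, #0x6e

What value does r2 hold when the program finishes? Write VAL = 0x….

VAL = 0x26

0: ✓ CMP  NZCV=0000
1: ✓ MOVGE  r3←0xf9
2: · ADDLE
3: · MOVEQ
4: ✓ CMP  NZCV=0011
5: · SUBLS
6: ✓ MOVLT  r1←0xd2
7: ✓ CMP  NZCV=1000
8: ✓ MOVLS  r2←0x26
9: · SUBHI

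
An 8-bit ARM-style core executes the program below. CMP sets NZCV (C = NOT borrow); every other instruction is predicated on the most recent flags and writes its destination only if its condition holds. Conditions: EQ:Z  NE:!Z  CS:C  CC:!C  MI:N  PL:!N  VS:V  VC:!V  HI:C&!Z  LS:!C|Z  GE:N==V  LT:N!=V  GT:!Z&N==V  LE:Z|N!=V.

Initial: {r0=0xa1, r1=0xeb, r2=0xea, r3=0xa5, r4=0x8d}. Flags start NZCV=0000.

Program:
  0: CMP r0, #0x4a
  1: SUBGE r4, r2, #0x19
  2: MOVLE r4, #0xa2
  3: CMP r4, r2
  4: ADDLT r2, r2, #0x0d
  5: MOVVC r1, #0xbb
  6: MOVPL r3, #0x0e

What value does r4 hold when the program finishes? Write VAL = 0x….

VAL = 0xa2

[0] flags=0011 → (cmp)
[1] flags=0011 GE?F → skip
[2] flags=0011 LE?T → r4=0xa2
[3] flags=1000 → (cmp)
[4] flags=1000 LT?T → r2=0xf7
[5] flags=1000 VC?T → r1=0xbb
[6] flags=1000 PL?F → skip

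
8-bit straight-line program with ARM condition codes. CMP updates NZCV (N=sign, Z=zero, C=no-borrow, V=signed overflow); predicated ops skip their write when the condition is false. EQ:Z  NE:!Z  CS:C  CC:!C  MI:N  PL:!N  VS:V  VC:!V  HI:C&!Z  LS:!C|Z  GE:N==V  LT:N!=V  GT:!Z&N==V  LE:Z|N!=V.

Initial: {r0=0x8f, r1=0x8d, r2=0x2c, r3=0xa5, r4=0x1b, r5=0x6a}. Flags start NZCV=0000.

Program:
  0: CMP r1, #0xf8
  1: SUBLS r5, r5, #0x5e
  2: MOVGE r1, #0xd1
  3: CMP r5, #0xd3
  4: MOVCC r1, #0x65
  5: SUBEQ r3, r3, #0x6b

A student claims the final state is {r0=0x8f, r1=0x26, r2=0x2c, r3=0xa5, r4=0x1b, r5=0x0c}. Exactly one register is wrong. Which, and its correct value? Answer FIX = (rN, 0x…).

0: ✓ CMP  NZCV=1000
1: ✓ SUBLS  r5←0x0c
2: · MOVGE
3: ✓ CMP  NZCV=0000
4: ✓ MOVCC  r1←0x65
5: · SUBEQ

FIX = (r1, 0x65)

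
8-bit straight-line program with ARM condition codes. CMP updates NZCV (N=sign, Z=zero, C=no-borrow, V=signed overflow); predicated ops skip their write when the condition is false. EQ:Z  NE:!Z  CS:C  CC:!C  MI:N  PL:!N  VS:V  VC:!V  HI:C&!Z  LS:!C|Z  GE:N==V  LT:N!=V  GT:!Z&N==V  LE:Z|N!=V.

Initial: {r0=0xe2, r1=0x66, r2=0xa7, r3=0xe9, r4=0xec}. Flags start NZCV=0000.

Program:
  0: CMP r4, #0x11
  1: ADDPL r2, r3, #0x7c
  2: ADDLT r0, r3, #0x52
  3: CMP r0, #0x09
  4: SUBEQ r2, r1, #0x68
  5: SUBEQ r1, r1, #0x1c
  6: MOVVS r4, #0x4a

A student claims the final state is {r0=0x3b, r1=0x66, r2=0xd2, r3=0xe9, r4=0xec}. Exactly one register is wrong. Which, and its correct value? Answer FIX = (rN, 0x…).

0: ✓ CMP  NZCV=1010
1: · ADDPL
2: ✓ ADDLT  r0←0x3b
3: ✓ CMP  NZCV=0010
4: · SUBEQ
5: · SUBEQ
6: · MOVVS

FIX = (r2, 0xa7)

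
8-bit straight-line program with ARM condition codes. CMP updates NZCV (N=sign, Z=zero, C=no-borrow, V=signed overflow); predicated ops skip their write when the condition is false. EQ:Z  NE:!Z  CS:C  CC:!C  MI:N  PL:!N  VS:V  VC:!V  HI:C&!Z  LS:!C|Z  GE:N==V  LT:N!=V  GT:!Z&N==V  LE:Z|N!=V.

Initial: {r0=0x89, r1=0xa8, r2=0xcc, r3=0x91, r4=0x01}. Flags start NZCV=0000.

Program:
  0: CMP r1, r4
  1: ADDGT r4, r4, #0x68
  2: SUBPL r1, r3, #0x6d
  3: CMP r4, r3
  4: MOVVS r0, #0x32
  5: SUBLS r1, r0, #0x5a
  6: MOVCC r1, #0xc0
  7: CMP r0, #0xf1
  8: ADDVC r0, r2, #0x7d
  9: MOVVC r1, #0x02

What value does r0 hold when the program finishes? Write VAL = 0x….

VAL = 0x49

[0] flags=1010 → (cmp)
[1] flags=1010 GT?F → skip
[2] flags=1010 PL?F → skip
[3] flags=0000 → (cmp)
[4] flags=0000 VS?F → skip
[5] flags=0000 LS?T → r1=0x2f
[6] flags=0000 CC?T → r1=0xc0
[7] flags=1000 → (cmp)
[8] flags=1000 VC?T → r0=0x49
[9] flags=1000 VC?T → r1=0x02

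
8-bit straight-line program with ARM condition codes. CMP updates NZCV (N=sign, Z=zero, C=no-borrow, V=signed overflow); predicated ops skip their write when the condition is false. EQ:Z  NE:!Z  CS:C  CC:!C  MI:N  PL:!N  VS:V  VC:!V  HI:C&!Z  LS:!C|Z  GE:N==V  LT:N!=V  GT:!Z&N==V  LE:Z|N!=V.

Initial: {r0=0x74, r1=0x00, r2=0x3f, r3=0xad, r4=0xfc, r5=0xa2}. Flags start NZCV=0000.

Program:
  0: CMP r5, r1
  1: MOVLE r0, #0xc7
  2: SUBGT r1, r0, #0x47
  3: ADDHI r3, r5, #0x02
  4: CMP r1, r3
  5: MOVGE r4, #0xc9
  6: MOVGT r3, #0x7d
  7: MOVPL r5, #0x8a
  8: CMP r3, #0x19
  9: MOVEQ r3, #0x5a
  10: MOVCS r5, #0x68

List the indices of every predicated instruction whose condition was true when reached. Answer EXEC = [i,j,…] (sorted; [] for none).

EXEC = [1,3,5,6,7,10]

[0] flags=1010 → (cmp)
[1] flags=1010 LE?T → r0=0xc7
[2] flags=1010 GT?F → skip
[3] flags=1010 HI?T → r3=0xa4
[4] flags=0000 → (cmp)
[5] flags=0000 GE?T → r4=0xc9
[6] flags=0000 GT?T → r3=0x7d
[7] flags=0000 PL?T → r5=0x8a
[8] flags=0010 → (cmp)
[9] flags=0010 EQ?F → skip
[10] flags=0010 CS?T → r5=0x68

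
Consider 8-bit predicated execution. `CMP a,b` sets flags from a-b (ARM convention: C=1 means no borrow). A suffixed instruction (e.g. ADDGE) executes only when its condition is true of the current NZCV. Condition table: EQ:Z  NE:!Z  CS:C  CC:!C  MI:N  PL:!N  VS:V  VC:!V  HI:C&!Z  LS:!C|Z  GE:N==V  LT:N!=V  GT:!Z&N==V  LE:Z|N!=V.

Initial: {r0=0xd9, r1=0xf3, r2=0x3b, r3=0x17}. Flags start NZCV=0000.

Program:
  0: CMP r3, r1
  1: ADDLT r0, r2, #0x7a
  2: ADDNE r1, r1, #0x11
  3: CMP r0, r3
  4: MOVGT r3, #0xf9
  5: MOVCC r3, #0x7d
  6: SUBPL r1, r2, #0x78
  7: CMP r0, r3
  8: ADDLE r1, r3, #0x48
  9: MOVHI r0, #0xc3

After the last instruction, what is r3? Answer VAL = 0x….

[0] flags=0000 → (cmp)
[1] flags=0000 LT?F → skip
[2] flags=0000 NE?T → r1=0x04
[3] flags=1010 → (cmp)
[4] flags=1010 GT?F → skip
[5] flags=1010 CC?F → skip
[6] flags=1010 PL?F → skip
[7] flags=1010 → (cmp)
[8] flags=1010 LE?T → r1=0x5f
[9] flags=1010 HI?T → r0=0xc3

VAL = 0x17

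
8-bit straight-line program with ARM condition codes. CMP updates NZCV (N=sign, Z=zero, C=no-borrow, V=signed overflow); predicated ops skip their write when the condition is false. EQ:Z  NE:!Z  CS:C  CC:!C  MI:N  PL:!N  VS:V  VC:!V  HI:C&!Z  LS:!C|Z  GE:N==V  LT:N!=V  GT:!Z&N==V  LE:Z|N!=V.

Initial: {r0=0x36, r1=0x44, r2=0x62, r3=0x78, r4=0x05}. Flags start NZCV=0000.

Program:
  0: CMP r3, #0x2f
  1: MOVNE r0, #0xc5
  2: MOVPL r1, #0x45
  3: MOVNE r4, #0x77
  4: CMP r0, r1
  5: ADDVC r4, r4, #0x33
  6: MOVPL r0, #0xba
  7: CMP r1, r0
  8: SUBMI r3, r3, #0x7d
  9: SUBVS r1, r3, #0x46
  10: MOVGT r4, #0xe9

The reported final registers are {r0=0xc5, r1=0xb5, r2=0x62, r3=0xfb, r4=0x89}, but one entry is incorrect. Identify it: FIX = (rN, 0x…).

[0] flags=0010 → (cmp)
[1] flags=0010 NE?T → r0=0xc5
[2] flags=0010 PL?T → r1=0x45
[3] flags=0010 NE?T → r4=0x77
[4] flags=1010 → (cmp)
[5] flags=1010 VC?T → r4=0xaa
[6] flags=1010 PL?F → skip
[7] flags=1001 → (cmp)
[8] flags=1001 MI?T → r3=0xfb
[9] flags=1001 VS?T → r1=0xb5
[10] flags=1001 GT?T → r4=0xe9

FIX = (r4, 0xe9)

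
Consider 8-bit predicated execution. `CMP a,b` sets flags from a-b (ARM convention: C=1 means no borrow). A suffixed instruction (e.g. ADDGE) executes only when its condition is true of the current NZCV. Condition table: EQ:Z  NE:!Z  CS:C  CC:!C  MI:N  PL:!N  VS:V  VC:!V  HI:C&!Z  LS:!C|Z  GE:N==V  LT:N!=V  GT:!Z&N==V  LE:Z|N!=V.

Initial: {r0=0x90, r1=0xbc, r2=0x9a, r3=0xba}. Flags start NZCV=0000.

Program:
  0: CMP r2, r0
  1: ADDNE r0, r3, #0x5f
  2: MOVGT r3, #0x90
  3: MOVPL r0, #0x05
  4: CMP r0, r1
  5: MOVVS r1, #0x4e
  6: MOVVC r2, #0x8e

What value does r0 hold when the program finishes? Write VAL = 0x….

VAL = 0x05

[0] flags=0010 → (cmp)
[1] flags=0010 NE?T → r0=0x19
[2] flags=0010 GT?T → r3=0x90
[3] flags=0010 PL?T → r0=0x05
[4] flags=0000 → (cmp)
[5] flags=0000 VS?F → skip
[6] flags=0000 VC?T → r2=0x8e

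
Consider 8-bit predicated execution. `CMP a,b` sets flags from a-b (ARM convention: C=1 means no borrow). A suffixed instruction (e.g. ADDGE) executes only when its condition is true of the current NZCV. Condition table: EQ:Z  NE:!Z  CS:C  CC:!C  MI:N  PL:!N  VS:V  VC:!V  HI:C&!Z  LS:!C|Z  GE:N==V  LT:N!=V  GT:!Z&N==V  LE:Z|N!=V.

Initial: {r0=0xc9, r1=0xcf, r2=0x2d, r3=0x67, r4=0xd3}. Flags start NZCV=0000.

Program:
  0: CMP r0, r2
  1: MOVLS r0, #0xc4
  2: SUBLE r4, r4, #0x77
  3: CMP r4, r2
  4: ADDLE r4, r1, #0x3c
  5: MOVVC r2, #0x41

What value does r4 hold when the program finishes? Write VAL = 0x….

0: ✓ CMP  NZCV=1010
1: · MOVLS
2: ✓ SUBLE  r4←0x5c
3: ✓ CMP  NZCV=0010
4: · ADDLE
5: ✓ MOVVC  r2←0x41

VAL = 0x5c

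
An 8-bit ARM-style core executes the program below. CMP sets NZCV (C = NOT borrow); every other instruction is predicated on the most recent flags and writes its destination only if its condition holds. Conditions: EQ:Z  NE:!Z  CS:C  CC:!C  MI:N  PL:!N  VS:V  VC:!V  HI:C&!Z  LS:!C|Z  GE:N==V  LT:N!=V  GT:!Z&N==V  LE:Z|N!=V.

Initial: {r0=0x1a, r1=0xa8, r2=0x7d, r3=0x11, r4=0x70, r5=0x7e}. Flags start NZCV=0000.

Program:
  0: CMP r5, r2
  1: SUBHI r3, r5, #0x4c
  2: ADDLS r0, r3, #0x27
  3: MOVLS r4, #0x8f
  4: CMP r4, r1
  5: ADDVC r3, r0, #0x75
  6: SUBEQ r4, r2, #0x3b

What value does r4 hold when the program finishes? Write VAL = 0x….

VAL = 0x70

[0] flags=0010 → (cmp)
[1] flags=0010 HI?T → r3=0x32
[2] flags=0010 LS?F → skip
[3] flags=0010 LS?F → skip
[4] flags=1001 → (cmp)
[5] flags=1001 VC?F → skip
[6] flags=1001 EQ?F → skip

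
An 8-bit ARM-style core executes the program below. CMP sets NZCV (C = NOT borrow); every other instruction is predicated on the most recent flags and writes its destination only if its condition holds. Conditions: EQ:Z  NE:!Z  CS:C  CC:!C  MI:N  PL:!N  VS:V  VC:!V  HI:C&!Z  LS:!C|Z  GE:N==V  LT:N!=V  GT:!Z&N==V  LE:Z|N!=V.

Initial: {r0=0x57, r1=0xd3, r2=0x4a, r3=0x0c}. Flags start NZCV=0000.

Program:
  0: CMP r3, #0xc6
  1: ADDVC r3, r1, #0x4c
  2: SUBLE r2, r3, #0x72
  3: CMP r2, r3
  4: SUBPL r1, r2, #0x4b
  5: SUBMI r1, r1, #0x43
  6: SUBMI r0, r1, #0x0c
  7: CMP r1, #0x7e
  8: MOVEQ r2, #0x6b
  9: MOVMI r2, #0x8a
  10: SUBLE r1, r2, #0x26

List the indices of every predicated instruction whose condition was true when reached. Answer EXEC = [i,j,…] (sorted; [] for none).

EXEC = [1,4,9,10]

0: ✓ CMP  NZCV=0000
1: ✓ ADDVC  r3←0x1f
2: · SUBLE
3: ✓ CMP  NZCV=0010
4: ✓ SUBPL  r1←0xff
5: · SUBMI
6: · SUBMI
7: ✓ CMP  NZCV=1010
8: · MOVEQ
9: ✓ MOVMI  r2←0x8a
10: ✓ SUBLE  r1←0x64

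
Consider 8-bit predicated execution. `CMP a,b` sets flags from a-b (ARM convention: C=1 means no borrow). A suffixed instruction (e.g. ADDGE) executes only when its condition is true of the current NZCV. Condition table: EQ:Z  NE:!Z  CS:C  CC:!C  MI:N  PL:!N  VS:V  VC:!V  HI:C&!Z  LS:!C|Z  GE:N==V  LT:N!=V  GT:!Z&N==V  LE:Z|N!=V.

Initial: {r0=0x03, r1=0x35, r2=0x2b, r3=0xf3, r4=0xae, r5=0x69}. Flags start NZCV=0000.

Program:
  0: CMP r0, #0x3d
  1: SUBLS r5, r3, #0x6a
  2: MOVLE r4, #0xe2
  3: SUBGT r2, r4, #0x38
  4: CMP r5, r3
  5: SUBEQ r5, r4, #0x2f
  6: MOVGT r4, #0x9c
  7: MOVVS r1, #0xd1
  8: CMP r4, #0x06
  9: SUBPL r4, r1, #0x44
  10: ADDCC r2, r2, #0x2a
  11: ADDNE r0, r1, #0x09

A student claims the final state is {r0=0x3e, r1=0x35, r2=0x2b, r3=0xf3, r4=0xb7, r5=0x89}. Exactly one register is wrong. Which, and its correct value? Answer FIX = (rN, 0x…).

FIX = (r4, 0xe2)

[0] flags=1000 → (cmp)
[1] flags=1000 LS?T → r5=0x89
[2] flags=1000 LE?T → r4=0xe2
[3] flags=1000 GT?F → skip
[4] flags=1000 → (cmp)
[5] flags=1000 EQ?F → skip
[6] flags=1000 GT?F → skip
[7] flags=1000 VS?F → skip
[8] flags=1010 → (cmp)
[9] flags=1010 PL?F → skip
[10] flags=1010 CC?F → skip
[11] flags=1010 NE?T → r0=0x3e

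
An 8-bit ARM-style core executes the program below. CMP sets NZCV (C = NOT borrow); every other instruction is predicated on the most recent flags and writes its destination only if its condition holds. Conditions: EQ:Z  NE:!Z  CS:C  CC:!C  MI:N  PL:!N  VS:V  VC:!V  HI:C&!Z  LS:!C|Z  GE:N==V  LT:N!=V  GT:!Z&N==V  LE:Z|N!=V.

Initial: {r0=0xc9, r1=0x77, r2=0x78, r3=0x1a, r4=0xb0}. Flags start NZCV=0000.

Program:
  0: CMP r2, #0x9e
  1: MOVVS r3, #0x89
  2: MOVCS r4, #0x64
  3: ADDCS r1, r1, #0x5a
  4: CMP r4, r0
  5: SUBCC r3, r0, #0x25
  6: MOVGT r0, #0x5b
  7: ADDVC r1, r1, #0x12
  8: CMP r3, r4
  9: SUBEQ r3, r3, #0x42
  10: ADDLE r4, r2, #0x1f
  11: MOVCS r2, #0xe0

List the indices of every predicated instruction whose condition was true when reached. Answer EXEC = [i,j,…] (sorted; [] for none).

[0] flags=1001 → (cmp)
[1] flags=1001 VS?T → r3=0x89
[2] flags=1001 CS?F → skip
[3] flags=1001 CS?F → skip
[4] flags=1000 → (cmp)
[5] flags=1000 CC?T → r3=0xa4
[6] flags=1000 GT?F → skip
[7] flags=1000 VC?T → r1=0x89
[8] flags=1000 → (cmp)
[9] flags=1000 EQ?F → skip
[10] flags=1000 LE?T → r4=0x97
[11] flags=1000 CS?F → skip

EXEC = [1,5,7,10]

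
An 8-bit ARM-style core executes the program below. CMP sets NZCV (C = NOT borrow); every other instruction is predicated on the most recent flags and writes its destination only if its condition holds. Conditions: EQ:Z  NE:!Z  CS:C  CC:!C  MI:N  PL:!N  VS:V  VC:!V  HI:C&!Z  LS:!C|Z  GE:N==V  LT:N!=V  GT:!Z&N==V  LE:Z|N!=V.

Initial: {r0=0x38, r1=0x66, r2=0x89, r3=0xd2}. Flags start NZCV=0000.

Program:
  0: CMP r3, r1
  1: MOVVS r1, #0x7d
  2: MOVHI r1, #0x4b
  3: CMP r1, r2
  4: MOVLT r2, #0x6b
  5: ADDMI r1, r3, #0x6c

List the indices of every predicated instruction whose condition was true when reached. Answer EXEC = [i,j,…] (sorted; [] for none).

[0] flags=0011 → (cmp)
[1] flags=0011 VS?T → r1=0x7d
[2] flags=0011 HI?T → r1=0x4b
[3] flags=1001 → (cmp)
[4] flags=1001 LT?F → skip
[5] flags=1001 MI?T → r1=0x3e

EXEC = [1,2,5]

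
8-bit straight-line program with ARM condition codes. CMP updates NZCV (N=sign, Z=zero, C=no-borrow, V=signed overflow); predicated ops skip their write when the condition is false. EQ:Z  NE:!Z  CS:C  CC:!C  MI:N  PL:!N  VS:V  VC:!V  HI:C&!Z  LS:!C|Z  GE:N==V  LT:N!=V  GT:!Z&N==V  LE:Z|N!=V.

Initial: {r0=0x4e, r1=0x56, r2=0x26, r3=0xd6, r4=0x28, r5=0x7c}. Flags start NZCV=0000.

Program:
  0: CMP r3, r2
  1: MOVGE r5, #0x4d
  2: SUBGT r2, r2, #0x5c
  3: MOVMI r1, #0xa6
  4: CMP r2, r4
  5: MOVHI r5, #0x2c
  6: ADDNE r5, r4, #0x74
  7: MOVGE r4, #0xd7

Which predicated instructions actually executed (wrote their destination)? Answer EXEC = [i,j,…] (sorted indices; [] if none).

EXEC = [3,6]

0: ✓ CMP  NZCV=1010
1: · MOVGE
2: · SUBGT
3: ✓ MOVMI  r1←0xa6
4: ✓ CMP  NZCV=1000
5: · MOVHI
6: ✓ ADDNE  r5←0x9c
7: · MOVGE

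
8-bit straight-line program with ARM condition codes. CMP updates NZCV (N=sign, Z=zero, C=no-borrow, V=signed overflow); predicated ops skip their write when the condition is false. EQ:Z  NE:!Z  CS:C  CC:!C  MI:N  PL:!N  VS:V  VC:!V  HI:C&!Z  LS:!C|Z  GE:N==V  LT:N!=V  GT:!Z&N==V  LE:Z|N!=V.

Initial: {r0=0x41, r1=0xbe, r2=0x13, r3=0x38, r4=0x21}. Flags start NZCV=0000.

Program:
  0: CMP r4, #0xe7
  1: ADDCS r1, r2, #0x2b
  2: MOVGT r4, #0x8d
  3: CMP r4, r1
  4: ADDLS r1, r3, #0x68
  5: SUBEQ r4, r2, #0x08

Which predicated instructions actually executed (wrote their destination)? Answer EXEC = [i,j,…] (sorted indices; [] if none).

[0] flags=0000 → (cmp)
[1] flags=0000 CS?F → skip
[2] flags=0000 GT?T → r4=0x8d
[3] flags=1000 → (cmp)
[4] flags=1000 LS?T → r1=0xa0
[5] flags=1000 EQ?F → skip

EXEC = [2,4]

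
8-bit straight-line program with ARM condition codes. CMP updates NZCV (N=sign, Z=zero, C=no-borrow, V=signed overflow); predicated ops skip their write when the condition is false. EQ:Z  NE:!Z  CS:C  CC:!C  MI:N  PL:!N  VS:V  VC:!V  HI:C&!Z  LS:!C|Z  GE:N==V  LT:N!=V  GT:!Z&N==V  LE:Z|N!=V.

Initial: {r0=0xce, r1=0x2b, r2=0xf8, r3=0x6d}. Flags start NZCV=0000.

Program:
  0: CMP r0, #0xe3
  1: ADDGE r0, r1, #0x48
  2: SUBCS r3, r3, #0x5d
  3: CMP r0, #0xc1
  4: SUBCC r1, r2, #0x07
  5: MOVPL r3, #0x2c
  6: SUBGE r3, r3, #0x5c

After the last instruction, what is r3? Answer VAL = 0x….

VAL = 0xd0

0: ✓ CMP  NZCV=1000
1: · ADDGE
2: · SUBCS
3: ✓ CMP  NZCV=0010
4: · SUBCC
5: ✓ MOVPL  r3←0x2c
6: ✓ SUBGE  r3←0xd0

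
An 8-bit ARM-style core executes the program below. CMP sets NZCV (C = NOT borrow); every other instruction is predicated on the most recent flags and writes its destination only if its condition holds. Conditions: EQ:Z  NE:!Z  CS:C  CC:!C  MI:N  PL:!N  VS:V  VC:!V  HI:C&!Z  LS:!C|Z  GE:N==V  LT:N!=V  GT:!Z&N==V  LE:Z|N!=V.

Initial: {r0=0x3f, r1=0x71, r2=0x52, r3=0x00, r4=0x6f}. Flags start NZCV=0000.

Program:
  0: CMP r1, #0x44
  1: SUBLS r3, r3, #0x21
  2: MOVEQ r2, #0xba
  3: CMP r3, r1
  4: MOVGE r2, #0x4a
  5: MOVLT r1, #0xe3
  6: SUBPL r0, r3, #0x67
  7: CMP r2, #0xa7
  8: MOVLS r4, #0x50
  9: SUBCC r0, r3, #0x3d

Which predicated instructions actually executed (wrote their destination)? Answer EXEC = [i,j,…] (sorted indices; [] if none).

0: ✓ CMP  NZCV=0010
1: · SUBLS
2: · MOVEQ
3: ✓ CMP  NZCV=1000
4: · MOVGE
5: ✓ MOVLT  r1←0xe3
6: · SUBPL
7: ✓ CMP  NZCV=1001
8: ✓ MOVLS  r4←0x50
9: ✓ SUBCC  r0←0xc3

EXEC = [5,8,9]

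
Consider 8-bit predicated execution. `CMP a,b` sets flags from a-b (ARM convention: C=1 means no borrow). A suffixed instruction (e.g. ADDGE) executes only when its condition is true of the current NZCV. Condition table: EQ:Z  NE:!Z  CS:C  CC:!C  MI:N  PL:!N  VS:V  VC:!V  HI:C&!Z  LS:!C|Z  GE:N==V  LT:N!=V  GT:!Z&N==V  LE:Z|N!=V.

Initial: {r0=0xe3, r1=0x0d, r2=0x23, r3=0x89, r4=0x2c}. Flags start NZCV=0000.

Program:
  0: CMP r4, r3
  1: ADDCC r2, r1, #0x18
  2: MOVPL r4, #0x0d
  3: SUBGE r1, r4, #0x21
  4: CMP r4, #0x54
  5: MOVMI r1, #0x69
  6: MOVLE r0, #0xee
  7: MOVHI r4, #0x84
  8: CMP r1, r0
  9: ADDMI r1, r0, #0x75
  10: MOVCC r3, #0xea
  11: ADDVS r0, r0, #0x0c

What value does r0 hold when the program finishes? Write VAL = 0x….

0: ✓ CMP  NZCV=1001
1: ✓ ADDCC  r2←0x25
2: · MOVPL
3: ✓ SUBGE  r1←0x0b
4: ✓ CMP  NZCV=1000
5: ✓ MOVMI  r1←0x69
6: ✓ MOVLE  r0←0xee
7: · MOVHI
8: ✓ CMP  NZCV=0000
9: · ADDMI
10: ✓ MOVCC  r3←0xea
11: · ADDVS

VAL = 0xee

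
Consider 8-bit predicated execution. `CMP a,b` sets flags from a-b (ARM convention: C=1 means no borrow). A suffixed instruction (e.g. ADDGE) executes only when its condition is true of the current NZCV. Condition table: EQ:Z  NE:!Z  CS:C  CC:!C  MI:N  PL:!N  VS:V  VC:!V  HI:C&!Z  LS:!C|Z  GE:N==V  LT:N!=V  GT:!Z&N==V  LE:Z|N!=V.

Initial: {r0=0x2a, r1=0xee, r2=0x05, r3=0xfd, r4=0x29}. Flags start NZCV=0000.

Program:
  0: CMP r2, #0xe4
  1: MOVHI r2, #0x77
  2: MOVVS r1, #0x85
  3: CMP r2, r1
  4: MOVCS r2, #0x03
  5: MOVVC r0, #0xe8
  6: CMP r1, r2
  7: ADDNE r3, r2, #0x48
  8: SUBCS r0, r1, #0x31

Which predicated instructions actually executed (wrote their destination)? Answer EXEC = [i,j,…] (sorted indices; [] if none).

EXEC = [5,7,8]

0: ✓ CMP  NZCV=0000
1: · MOVHI
2: · MOVVS
3: ✓ CMP  NZCV=0000
4: · MOVCS
5: ✓ MOVVC  r0←0xe8
6: ✓ CMP  NZCV=1010
7: ✓ ADDNE  r3←0x4d
8: ✓ SUBCS  r0←0xbd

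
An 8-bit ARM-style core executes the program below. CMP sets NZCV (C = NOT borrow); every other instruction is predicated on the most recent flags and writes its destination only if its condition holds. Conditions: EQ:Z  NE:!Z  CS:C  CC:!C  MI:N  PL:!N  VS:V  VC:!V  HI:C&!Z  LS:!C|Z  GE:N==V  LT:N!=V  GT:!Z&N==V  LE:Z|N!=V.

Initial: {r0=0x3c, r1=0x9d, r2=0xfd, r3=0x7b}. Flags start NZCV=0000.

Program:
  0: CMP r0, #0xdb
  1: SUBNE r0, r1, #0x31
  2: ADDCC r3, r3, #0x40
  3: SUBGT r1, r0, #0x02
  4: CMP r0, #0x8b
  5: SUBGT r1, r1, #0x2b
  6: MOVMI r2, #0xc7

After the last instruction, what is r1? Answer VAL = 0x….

VAL = 0x3f

0: ✓ CMP  NZCV=0000
1: ✓ SUBNE  r0←0x6c
2: ✓ ADDCC  r3←0xbb
3: ✓ SUBGT  r1←0x6a
4: ✓ CMP  NZCV=1001
5: ✓ SUBGT  r1←0x3f
6: ✓ MOVMI  r2←0xc7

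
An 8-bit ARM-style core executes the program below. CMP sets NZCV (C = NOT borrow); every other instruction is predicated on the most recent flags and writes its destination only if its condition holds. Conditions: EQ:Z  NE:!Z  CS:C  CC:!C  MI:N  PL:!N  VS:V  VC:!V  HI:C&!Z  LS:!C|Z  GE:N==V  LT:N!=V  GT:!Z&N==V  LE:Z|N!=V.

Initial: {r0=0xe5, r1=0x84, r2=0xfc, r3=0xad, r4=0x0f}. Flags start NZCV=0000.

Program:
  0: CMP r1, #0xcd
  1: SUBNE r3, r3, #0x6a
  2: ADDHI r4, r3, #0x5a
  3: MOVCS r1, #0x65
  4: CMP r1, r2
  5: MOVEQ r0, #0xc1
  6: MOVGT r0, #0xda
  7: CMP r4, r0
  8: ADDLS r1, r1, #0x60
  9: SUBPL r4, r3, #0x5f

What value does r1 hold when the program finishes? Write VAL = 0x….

[0] flags=1000 → (cmp)
[1] flags=1000 NE?T → r3=0x43
[2] flags=1000 HI?F → skip
[3] flags=1000 CS?F → skip
[4] flags=1000 → (cmp)
[5] flags=1000 EQ?F → skip
[6] flags=1000 GT?F → skip
[7] flags=0000 → (cmp)
[8] flags=0000 LS?T → r1=0xe4
[9] flags=0000 PL?T → r4=0xe4

VAL = 0xe4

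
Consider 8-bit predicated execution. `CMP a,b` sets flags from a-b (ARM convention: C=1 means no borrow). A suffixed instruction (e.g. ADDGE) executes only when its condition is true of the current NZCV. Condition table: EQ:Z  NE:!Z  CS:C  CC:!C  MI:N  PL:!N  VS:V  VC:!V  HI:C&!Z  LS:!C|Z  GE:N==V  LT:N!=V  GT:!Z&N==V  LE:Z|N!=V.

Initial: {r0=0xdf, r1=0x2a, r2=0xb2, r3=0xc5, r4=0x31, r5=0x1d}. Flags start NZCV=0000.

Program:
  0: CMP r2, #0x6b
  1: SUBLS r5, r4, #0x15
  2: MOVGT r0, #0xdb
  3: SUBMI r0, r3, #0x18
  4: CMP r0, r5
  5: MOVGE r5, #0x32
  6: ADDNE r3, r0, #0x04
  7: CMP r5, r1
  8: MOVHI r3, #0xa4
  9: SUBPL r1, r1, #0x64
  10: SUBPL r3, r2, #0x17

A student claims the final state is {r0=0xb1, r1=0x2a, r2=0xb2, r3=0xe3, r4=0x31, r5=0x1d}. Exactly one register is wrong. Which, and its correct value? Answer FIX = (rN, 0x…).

FIX = (r0, 0xdf)

[0] flags=0011 → (cmp)
[1] flags=0011 LS?F → skip
[2] flags=0011 GT?F → skip
[3] flags=0011 MI?F → skip
[4] flags=1010 → (cmp)
[5] flags=1010 GE?F → skip
[6] flags=1010 NE?T → r3=0xe3
[7] flags=1000 → (cmp)
[8] flags=1000 HI?F → skip
[9] flags=1000 PL?F → skip
[10] flags=1000 PL?F → skip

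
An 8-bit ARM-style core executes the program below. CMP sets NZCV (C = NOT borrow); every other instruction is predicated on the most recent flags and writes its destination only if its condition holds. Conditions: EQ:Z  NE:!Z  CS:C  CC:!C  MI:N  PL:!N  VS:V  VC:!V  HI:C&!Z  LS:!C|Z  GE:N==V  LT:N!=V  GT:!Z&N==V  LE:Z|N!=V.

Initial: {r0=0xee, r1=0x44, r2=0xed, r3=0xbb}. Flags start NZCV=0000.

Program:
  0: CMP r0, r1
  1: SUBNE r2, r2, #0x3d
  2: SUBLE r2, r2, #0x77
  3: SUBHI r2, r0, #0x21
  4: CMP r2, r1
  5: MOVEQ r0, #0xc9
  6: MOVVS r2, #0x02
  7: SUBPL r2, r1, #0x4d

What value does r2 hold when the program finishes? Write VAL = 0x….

[0] flags=1010 → (cmp)
[1] flags=1010 NE?T → r2=0xb0
[2] flags=1010 LE?T → r2=0x39
[3] flags=1010 HI?T → r2=0xcd
[4] flags=1010 → (cmp)
[5] flags=1010 EQ?F → skip
[6] flags=1010 VS?F → skip
[7] flags=1010 PL?F → skip

VAL = 0xcd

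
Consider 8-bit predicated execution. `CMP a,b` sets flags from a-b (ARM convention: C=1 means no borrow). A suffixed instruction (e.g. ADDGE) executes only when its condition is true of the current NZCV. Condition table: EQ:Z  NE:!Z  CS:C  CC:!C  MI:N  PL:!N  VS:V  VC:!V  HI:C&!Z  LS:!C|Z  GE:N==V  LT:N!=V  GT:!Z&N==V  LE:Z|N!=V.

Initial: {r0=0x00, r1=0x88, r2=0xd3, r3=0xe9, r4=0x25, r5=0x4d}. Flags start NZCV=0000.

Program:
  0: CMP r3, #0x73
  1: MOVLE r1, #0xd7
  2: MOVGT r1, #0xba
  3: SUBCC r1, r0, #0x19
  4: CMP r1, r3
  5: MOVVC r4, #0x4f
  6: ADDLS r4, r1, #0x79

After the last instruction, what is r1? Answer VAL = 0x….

VAL = 0xd7

[0] flags=0011 → (cmp)
[1] flags=0011 LE?T → r1=0xd7
[2] flags=0011 GT?F → skip
[3] flags=0011 CC?F → skip
[4] flags=1000 → (cmp)
[5] flags=1000 VC?T → r4=0x4f
[6] flags=1000 LS?T → r4=0x50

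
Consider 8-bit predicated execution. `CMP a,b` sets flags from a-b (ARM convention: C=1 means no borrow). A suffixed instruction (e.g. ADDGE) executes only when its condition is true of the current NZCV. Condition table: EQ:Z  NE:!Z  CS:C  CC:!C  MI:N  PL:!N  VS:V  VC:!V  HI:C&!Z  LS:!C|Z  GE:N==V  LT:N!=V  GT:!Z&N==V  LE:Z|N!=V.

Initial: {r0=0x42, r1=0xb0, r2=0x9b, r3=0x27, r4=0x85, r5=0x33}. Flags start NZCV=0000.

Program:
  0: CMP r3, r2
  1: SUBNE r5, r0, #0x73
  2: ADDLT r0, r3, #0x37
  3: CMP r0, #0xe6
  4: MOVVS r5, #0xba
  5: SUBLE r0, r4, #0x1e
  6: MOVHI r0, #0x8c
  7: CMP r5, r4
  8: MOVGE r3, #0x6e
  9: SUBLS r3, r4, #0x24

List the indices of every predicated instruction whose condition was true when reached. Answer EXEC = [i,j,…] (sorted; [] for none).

[0] flags=1001 → (cmp)
[1] flags=1001 NE?T → r5=0xcf
[2] flags=1001 LT?F → skip
[3] flags=0000 → (cmp)
[4] flags=0000 VS?F → skip
[5] flags=0000 LE?F → skip
[6] flags=0000 HI?F → skip
[7] flags=0010 → (cmp)
[8] flags=0010 GE?T → r3=0x6e
[9] flags=0010 LS?F → skip

EXEC = [1,8]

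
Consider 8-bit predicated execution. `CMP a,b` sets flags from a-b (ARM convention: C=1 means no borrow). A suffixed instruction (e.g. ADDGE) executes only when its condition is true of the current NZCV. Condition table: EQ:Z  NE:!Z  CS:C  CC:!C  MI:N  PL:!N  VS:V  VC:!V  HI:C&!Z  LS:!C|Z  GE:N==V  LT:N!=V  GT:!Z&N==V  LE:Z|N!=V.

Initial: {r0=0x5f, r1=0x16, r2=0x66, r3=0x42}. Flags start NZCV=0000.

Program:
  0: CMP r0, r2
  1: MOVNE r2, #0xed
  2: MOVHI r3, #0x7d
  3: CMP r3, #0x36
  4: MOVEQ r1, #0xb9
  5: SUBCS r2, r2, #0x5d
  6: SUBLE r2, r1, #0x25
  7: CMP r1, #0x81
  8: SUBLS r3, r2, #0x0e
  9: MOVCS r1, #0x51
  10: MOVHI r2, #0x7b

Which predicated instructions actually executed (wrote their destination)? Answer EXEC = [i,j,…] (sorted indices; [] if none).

EXEC = [1,5,8]

[0] flags=1000 → (cmp)
[1] flags=1000 NE?T → r2=0xed
[2] flags=1000 HI?F → skip
[3] flags=0010 → (cmp)
[4] flags=0010 EQ?F → skip
[5] flags=0010 CS?T → r2=0x90
[6] flags=0010 LE?F → skip
[7] flags=1001 → (cmp)
[8] flags=1001 LS?T → r3=0x82
[9] flags=1001 CS?F → skip
[10] flags=1001 HI?F → skip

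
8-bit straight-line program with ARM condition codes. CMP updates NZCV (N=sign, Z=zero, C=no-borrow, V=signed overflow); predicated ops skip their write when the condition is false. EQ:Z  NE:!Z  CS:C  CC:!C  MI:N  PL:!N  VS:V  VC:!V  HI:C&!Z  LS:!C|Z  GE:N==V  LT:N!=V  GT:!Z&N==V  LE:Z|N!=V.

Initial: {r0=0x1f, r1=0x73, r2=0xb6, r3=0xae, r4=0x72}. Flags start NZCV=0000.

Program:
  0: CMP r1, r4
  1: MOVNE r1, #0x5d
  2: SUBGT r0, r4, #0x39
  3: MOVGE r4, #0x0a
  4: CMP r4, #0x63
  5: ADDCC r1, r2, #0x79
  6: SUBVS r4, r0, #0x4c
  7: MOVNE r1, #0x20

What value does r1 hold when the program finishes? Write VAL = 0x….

VAL = 0x20

0: ✓ CMP  NZCV=0010
1: ✓ MOVNE  r1←0x5d
2: ✓ SUBGT  r0←0x39
3: ✓ MOVGE  r4←0x0a
4: ✓ CMP  NZCV=1000
5: ✓ ADDCC  r1←0x2f
6: · SUBVS
7: ✓ MOVNE  r1←0x20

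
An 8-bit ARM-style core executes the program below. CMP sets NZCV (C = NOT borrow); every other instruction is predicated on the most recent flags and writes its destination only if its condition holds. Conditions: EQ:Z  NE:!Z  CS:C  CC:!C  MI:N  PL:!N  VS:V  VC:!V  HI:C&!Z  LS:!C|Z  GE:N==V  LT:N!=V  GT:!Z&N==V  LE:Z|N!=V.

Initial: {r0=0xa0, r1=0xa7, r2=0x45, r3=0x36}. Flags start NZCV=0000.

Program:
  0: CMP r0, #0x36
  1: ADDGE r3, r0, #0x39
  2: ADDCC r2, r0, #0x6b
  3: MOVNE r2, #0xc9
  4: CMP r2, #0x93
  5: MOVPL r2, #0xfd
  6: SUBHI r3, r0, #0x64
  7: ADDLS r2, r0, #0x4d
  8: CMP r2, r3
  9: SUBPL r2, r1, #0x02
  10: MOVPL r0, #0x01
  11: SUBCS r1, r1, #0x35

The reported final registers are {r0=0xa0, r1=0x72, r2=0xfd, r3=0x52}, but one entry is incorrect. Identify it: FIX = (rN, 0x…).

FIX = (r3, 0x3c)

0: ✓ CMP  NZCV=0011
1: · ADDGE
2: · ADDCC
3: ✓ MOVNE  r2←0xc9
4: ✓ CMP  NZCV=0010
5: ✓ MOVPL  r2←0xfd
6: ✓ SUBHI  r3←0x3c
7: · ADDLS
8: ✓ CMP  NZCV=1010
9: · SUBPL
10: · MOVPL
11: ✓ SUBCS  r1←0x72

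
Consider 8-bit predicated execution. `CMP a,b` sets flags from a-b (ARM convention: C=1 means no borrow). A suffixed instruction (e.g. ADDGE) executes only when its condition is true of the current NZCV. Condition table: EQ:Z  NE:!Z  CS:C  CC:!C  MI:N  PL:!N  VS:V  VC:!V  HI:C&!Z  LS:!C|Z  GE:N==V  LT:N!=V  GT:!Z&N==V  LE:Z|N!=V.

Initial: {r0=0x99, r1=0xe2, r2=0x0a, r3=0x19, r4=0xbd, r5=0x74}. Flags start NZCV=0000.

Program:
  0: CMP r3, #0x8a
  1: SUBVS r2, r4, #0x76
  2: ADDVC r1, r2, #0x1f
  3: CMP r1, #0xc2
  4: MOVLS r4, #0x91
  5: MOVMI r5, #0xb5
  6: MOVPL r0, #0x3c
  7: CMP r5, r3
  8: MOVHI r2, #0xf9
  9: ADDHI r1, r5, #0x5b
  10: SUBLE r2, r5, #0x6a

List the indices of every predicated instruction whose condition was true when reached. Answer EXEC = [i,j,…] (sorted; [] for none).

[0] flags=1001 → (cmp)
[1] flags=1001 VS?T → r2=0x47
[2] flags=1001 VC?F → skip
[3] flags=0010 → (cmp)
[4] flags=0010 LS?F → skip
[5] flags=0010 MI?F → skip
[6] flags=0010 PL?T → r0=0x3c
[7] flags=0010 → (cmp)
[8] flags=0010 HI?T → r2=0xf9
[9] flags=0010 HI?T → r1=0xcf
[10] flags=0010 LE?F → skip

EXEC = [1,6,8,9]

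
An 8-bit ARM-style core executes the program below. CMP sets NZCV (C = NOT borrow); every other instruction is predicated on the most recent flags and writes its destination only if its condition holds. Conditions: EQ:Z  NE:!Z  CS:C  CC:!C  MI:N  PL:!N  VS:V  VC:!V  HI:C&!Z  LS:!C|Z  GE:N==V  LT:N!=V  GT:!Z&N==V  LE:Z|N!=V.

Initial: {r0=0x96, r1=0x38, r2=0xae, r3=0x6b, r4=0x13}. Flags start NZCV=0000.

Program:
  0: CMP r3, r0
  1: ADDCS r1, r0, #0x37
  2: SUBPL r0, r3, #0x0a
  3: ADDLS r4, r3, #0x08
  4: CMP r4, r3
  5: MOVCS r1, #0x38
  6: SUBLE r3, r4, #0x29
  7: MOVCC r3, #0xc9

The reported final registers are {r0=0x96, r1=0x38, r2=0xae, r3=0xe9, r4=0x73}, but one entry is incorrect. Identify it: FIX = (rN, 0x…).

[0] flags=1001 → (cmp)
[1] flags=1001 CS?F → skip
[2] flags=1001 PL?F → skip
[3] flags=1001 LS?T → r4=0x73
[4] flags=0010 → (cmp)
[5] flags=0010 CS?T → r1=0x38
[6] flags=0010 LE?F → skip
[7] flags=0010 CC?F → skip

FIX = (r3, 0x6b)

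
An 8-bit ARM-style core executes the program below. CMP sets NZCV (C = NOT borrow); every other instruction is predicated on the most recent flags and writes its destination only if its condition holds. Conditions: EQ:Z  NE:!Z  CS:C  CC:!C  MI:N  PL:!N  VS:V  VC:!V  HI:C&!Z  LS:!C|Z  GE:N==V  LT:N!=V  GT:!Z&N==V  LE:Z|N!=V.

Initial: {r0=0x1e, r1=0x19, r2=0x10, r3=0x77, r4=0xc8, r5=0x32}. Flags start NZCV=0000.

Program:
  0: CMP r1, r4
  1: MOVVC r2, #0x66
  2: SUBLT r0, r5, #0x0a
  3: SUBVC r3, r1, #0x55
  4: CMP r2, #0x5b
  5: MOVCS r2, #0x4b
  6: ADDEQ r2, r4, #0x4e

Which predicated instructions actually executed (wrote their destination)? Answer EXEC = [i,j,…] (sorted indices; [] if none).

EXEC = [1,3,5]

[0] flags=0000 → (cmp)
[1] flags=0000 VC?T → r2=0x66
[2] flags=0000 LT?F → skip
[3] flags=0000 VC?T → r3=0xc4
[4] flags=0010 → (cmp)
[5] flags=0010 CS?T → r2=0x4b
[6] flags=0010 EQ?F → skip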